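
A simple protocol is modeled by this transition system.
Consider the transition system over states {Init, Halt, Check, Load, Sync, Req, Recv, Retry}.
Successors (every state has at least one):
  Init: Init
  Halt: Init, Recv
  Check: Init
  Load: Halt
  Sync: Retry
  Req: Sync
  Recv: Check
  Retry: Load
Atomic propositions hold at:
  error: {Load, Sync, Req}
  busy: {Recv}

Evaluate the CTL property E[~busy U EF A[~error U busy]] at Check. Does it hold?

Sat(~busy) = {Init, Halt, Check, Load, Sync, Req, Retry}
Sat(~error) = {Init, Halt, Check, Recv, Retry}
A[~error U busy]: least fixpoint, start Z0 = Sat(busy) = {Recv}, add states in Sat(~error) with every successor in Z. Already a fixed point.
Sat(A[~error U busy]) = {Recv}
EF A[~error U busy]: least fixpoint, start Z0 = {Recv}, add states with some successor in Z. Z1 = {Halt, Recv}; Z2 = {Halt, Load, Recv}; Z3 = {Halt, Load, Recv, Retry}; Z4 = {Halt, Load, Sync, Recv, Retry}; Z5 = {Halt, Load, Sync, Req, Recv, Retry}; fixed.
Sat(EF A[~error U busy]) = {Halt, Load, Sync, Req, Recv, Retry}
E[~busy U EF A[~error U busy]]: least fixpoint, start Z0 = Sat(EF A[~error U busy]) = {Halt, Load, Sync, Req, Recv, Retry}, add states in Sat(~busy) with some successor in Z. Already a fixed point.
Sat(E[~busy U EF A[~error U busy]]) = {Halt, Load, Sync, Req, Recv, Retry}
Check ∉ Sat(E[~busy U EF A[~error U busy]]) = {Halt, Load, Sync, Req, Recv, Retry}, so the formula does not hold at Check.

No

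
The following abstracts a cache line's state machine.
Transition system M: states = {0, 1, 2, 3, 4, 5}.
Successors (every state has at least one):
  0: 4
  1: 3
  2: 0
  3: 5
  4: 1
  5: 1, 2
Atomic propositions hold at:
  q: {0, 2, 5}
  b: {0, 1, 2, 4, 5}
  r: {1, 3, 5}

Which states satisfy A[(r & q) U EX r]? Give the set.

Sat(r & q) = {5}
Sat(EX r) = {s : some successor in {1, 3, 5}} = {1, 3, 4, 5}
A[(r & q) U EX r]: least fixpoint, start Z0 = Sat(EX r) = {1, 3, 4, 5}, add states in Sat(r & q) with every successor in Z. Already a fixed point.
Sat(A[(r & q) U EX r]) = {1, 3, 4, 5}

{1, 3, 4, 5}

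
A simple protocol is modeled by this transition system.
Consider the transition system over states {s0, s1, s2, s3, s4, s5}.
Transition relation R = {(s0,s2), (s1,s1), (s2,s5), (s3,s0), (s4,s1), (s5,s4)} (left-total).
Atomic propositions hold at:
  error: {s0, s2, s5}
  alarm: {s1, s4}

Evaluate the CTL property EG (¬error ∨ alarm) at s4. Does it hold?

Sat(¬error) = {s1, s3, s4}
Sat(¬error ∨ alarm) = {s1, s3, s4}
EG (¬error ∨ alarm): greatest fixpoint, start Z0 = {s1, s3, s4}, keep only states in Sat with some successor in Z. Z1 = {s1, s4}; fixed.
Sat(EG (¬error ∨ alarm)) = {s1, s4}
s4 ∈ Sat(EG (¬error ∨ alarm)) = {s1, s4}, so the formula holds at s4.

Yes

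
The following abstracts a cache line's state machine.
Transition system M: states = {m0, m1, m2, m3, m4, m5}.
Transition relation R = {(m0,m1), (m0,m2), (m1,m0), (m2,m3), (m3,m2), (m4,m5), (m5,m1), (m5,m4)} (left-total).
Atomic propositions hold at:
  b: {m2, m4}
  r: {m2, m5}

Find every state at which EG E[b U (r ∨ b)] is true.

Sat(r ∨ b) = {m2, m4, m5}
E[b U (r ∨ b)]: least fixpoint, start Z0 = Sat((r ∨ b)) = {m2, m4, m5}, add states in Sat(b) with some successor in Z. Already a fixed point.
Sat(E[b U (r ∨ b)]) = {m2, m4, m5}
EG E[b U (r ∨ b)]: greatest fixpoint, start Z0 = {m2, m4, m5}, keep only states in Sat with some successor in Z. Z1 = {m4, m5}; fixed.
Sat(EG E[b U (r ∨ b)]) = {m4, m5}

{m4, m5}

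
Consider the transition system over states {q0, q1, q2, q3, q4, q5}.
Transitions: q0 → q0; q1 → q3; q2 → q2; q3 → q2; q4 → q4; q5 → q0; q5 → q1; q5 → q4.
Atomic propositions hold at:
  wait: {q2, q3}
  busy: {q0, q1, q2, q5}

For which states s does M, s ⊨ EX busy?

{q0, q2, q3, q5}

Sat(EX busy) = {s : some successor in {q0, q1, q2, q5}} = {q0, q2, q3, q5}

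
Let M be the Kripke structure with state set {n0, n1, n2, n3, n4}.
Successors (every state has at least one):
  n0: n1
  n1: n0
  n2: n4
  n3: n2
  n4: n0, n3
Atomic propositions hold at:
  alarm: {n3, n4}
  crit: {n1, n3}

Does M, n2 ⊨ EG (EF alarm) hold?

Yes

EF alarm: least fixpoint, start Z0 = {n3, n4}, add states with some successor in Z. Z1 = {n2, n3, n4}; fixed.
Sat(EF alarm) = {n2, n3, n4}
EG (EF alarm): greatest fixpoint, start Z0 = {n2, n3, n4}, keep only states in Sat with some successor in Z. Already a fixed point.
Sat(EG (EF alarm)) = {n2, n3, n4}
n2 ∈ Sat(EG (EF alarm)) = {n2, n3, n4}, so the formula holds at n2.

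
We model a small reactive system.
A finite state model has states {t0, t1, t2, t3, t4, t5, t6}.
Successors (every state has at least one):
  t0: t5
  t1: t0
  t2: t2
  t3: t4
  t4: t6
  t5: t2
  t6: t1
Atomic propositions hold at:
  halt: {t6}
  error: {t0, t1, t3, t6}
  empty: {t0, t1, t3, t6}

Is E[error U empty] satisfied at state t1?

E[error U empty]: least fixpoint, start Z0 = Sat(empty) = {t0, t1, t3, t6}, add states in Sat(error) with some successor in Z. Already a fixed point.
Sat(E[error U empty]) = {t0, t1, t3, t6}
t1 ∈ Sat(E[error U empty]) = {t0, t1, t3, t6}, so the formula holds at t1.

Yes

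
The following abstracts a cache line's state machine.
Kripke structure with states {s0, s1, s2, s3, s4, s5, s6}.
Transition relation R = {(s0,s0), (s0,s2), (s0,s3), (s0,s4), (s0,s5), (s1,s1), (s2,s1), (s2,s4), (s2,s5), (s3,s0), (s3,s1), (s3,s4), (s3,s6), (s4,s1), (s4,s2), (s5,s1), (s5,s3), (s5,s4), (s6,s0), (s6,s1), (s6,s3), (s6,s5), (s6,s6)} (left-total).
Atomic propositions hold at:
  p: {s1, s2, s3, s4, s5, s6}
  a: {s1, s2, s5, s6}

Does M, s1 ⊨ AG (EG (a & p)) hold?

Yes

Sat(a & p) = {s1, s2, s5, s6}
EG (a & p): greatest fixpoint, start Z0 = {s1, s2, s5, s6}, keep only states in Sat with some successor in Z. Already a fixed point.
Sat(EG (a & p)) = {s1, s2, s5, s6}
AG (EG (a & p)): greatest fixpoint, start Z0 = {s1, s2, s5, s6}, keep only states in Sat with every successor in Z. Z1 = {s1}; fixed.
Sat(AG (EG (a & p))) = {s1}
s1 ∈ Sat(AG (EG (a & p))) = {s1}, so the formula holds at s1.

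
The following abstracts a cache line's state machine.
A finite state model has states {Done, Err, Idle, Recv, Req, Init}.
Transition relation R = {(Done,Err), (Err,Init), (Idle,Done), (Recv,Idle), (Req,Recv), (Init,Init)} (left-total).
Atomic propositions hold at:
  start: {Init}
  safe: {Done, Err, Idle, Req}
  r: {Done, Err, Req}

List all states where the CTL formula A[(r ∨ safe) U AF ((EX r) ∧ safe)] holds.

Sat(r ∨ safe) = {Done, Err, Idle, Req}
Sat(EX r) = {s : some successor in {Done, Err, Req}} = {Done, Idle}
Sat((EX r) ∧ safe) = {Done, Idle}
AF ((EX r) ∧ safe): least fixpoint, start Z0 = {Done, Idle}, add states with every successor in Z. Z1 = {Done, Idle, Recv}; Z2 = {Done, Idle, Recv, Req}; fixed.
Sat(AF ((EX r) ∧ safe)) = {Done, Idle, Recv, Req}
A[(r ∨ safe) U AF ((EX r) ∧ safe)]: least fixpoint, start Z0 = Sat(AF ((EX r) ∧ safe)) = {Done, Idle, Recv, Req}, add states in Sat(r ∨ safe) with every successor in Z. Already a fixed point.
Sat(A[(r ∨ safe) U AF ((EX r) ∧ safe)]) = {Done, Idle, Recv, Req}

{Done, Idle, Recv, Req}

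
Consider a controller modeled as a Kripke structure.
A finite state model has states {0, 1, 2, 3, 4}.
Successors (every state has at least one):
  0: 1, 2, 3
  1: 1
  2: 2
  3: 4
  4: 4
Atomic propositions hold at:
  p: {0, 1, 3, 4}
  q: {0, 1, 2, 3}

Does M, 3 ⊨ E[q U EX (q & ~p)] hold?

No

Sat(~p) = {2}
Sat(q & ~p) = {2}
Sat(EX (q & ~p)) = {s : some successor in {2}} = {0, 2}
E[q U EX (q & ~p)]: least fixpoint, start Z0 = Sat(EX (q & ~p)) = {0, 2}, add states in Sat(q) with some successor in Z. Already a fixed point.
Sat(E[q U EX (q & ~p)]) = {0, 2}
3 ∉ Sat(E[q U EX (q & ~p)]) = {0, 2}, so the formula does not hold at 3.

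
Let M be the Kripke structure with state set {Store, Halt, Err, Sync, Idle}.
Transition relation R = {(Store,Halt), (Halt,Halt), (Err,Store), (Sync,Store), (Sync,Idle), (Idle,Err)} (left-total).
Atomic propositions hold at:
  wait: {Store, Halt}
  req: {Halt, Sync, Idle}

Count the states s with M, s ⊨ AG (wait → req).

Sat(wait → req) = {Halt, Err, Sync, Idle}
AG (wait → req): greatest fixpoint, start Z0 = {Halt, Err, Sync, Idle}, keep only states in Sat with every successor in Z. Z1 = {Halt, Idle}; Z2 = {Halt}; fixed.
Sat(AG (wait → req)) = {Halt}
|Sat(AG (wait → req))| = |{Halt}| = 1.

1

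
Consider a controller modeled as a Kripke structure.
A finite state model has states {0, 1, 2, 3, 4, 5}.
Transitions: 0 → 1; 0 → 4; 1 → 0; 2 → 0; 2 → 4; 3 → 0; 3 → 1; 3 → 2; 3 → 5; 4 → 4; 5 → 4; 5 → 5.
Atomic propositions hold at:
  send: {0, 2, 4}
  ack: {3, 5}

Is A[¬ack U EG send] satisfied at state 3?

No

Sat(¬ack) = {0, 1, 2, 4}
EG send: greatest fixpoint, start Z0 = {0, 2, 4}, keep only states in Sat with some successor in Z. Already a fixed point.
Sat(EG send) = {0, 2, 4}
A[¬ack U EG send]: least fixpoint, start Z0 = Sat(EG send) = {0, 2, 4}, add states in Sat(¬ack) with every successor in Z. Z1 = {0, 1, 2, 4}; fixed.
Sat(A[¬ack U EG send]) = {0, 1, 2, 4}
3 ∉ Sat(A[¬ack U EG send]) = {0, 1, 2, 4}, so the formula does not hold at 3.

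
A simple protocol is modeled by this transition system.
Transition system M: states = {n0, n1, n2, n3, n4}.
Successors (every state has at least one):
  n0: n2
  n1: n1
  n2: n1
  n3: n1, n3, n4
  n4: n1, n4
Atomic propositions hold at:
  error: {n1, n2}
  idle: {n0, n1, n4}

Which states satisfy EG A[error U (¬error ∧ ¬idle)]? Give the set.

Sat(¬error) = {n0, n3, n4}
Sat(¬idle) = {n2, n3}
Sat(¬error ∧ ¬idle) = {n3}
A[error U (¬error ∧ ¬idle)]: least fixpoint, start Z0 = Sat((¬error ∧ ¬idle)) = {n3}, add states in Sat(error) with every successor in Z. Already a fixed point.
Sat(A[error U (¬error ∧ ¬idle)]) = {n3}
EG A[error U (¬error ∧ ¬idle)]: greatest fixpoint, start Z0 = {n3}, keep only states in Sat with some successor in Z. Already a fixed point.
Sat(EG A[error U (¬error ∧ ¬idle)]) = {n3}

{n3}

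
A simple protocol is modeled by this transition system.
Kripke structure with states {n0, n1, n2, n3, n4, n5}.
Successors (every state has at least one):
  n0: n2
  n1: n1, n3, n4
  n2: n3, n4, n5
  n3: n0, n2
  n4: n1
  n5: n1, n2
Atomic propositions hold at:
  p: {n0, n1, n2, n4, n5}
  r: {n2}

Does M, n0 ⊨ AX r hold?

Sat(AX r) = {s : every successor in {n2}} = {n0}
n0 ∈ Sat(AX r) = {n0}, so the formula holds at n0.

Yes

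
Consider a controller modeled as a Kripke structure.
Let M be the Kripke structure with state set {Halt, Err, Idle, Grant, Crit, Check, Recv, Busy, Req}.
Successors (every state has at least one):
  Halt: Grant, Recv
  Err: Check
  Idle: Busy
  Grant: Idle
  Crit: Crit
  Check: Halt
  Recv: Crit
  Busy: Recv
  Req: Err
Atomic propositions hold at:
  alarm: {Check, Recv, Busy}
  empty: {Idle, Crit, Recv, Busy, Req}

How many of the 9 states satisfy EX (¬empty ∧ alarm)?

1

Sat(¬empty) = {Halt, Err, Grant, Check}
Sat(¬empty ∧ alarm) = {Check}
Sat(EX (¬empty ∧ alarm)) = {s : some successor in {Check}} = {Err}
|Sat(EX (¬empty ∧ alarm))| = |{Err}| = 1.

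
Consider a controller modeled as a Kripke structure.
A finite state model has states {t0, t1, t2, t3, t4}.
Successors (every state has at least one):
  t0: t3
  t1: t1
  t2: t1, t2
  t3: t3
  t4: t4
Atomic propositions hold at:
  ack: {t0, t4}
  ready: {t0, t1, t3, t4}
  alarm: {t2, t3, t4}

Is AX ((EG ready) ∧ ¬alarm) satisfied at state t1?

EG ready: greatest fixpoint, start Z0 = {t0, t1, t3, t4}, keep only states in Sat with some successor in Z. Already a fixed point.
Sat(EG ready) = {t0, t1, t3, t4}
Sat(¬alarm) = {t0, t1}
Sat((EG ready) ∧ ¬alarm) = {t0, t1}
Sat(AX ((EG ready) ∧ ¬alarm)) = {s : every successor in {t0, t1}} = {t1}
t1 ∈ Sat(AX ((EG ready) ∧ ¬alarm)) = {t1}, so the formula holds at t1.

Yes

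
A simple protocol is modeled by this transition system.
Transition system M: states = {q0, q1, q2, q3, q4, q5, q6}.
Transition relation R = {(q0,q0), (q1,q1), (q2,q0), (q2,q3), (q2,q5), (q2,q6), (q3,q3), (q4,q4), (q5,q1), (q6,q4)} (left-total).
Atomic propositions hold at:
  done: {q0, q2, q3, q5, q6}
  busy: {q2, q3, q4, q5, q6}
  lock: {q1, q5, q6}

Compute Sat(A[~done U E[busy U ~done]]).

{q1, q2, q4, q5, q6}

Sat(~done) = {q1, q4}
E[busy U ~done]: least fixpoint, start Z0 = Sat(~done) = {q1, q4}, add states in Sat(busy) with some successor in Z. Z1 = {q1, q4, q5, q6}; Z2 = {q1, q2, q4, q5, q6}; fixed.
Sat(E[busy U ~done]) = {q1, q2, q4, q5, q6}
A[~done U E[busy U ~done]]: least fixpoint, start Z0 = Sat(E[busy U ~done]) = {q1, q2, q4, q5, q6}, add states in Sat(~done) with every successor in Z. Already a fixed point.
Sat(A[~done U E[busy U ~done]]) = {q1, q2, q4, q5, q6}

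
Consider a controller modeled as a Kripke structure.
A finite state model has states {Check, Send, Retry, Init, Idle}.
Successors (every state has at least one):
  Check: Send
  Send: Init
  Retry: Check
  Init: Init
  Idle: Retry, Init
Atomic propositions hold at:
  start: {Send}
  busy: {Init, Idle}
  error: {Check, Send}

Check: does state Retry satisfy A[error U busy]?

A[error U busy]: least fixpoint, start Z0 = Sat(busy) = {Init, Idle}, add states in Sat(error) with every successor in Z. Z1 = {Send, Init, Idle}; Z2 = {Check, Send, Init, Idle}; fixed.
Sat(A[error U busy]) = {Check, Send, Init, Idle}
Retry ∉ Sat(A[error U busy]) = {Check, Send, Init, Idle}, so the formula does not hold at Retry.

No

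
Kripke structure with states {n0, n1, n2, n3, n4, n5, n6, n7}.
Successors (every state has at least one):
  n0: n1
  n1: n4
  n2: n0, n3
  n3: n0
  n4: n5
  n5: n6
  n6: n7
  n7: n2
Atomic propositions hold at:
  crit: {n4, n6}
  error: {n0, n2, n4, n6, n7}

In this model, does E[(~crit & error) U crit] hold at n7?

No

Sat(~crit) = {n0, n1, n2, n3, n5, n7}
Sat(~crit & error) = {n0, n2, n7}
E[(~crit & error) U crit]: least fixpoint, start Z0 = Sat(crit) = {n4, n6}, add states in Sat(~crit & error) with some successor in Z. Already a fixed point.
Sat(E[(~crit & error) U crit]) = {n4, n6}
n7 ∉ Sat(E[(~crit & error) U crit]) = {n4, n6}, so the formula does not hold at n7.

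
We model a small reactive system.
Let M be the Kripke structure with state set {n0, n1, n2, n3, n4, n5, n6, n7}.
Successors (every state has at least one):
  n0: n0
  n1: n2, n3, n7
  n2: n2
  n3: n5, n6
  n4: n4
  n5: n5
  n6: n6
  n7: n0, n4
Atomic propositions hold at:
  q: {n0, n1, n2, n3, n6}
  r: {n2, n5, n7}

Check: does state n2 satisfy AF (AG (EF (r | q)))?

Yes

Sat(r | q) = {n0, n1, n2, n3, n5, n6, n7}
EF (r | q): least fixpoint, start Z0 = {n0, n1, n2, n3, n5, n6, n7}, add states with some successor in Z. Already a fixed point.
Sat(EF (r | q)) = {n0, n1, n2, n3, n5, n6, n7}
AG (EF (r | q)): greatest fixpoint, start Z0 = {n0, n1, n2, n3, n5, n6, n7}, keep only states in Sat with every successor in Z. Z1 = {n0, n1, n2, n3, n5, n6}; Z2 = {n0, n2, n3, n5, n6}; fixed.
Sat(AG (EF (r | q))) = {n0, n2, n3, n5, n6}
AF (AG (EF (r | q))): least fixpoint, start Z0 = {n0, n2, n3, n5, n6}, add states with every successor in Z. Already a fixed point.
Sat(AF (AG (EF (r | q)))) = {n0, n2, n3, n5, n6}
n2 ∈ Sat(AF (AG (EF (r | q)))) = {n0, n2, n3, n5, n6}, so the formula holds at n2.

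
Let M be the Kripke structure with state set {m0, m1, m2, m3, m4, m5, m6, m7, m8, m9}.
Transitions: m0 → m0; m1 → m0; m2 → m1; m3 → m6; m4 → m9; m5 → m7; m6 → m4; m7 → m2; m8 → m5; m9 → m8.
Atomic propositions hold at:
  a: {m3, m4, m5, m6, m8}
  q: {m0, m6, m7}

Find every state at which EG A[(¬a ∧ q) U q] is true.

{m0}

Sat(¬a) = {m0, m1, m2, m7, m9}
Sat(¬a ∧ q) = {m0, m7}
A[(¬a ∧ q) U q]: least fixpoint, start Z0 = Sat(q) = {m0, m6, m7}, add states in Sat(¬a ∧ q) with every successor in Z. Already a fixed point.
Sat(A[(¬a ∧ q) U q]) = {m0, m6, m7}
EG A[(¬a ∧ q) U q]: greatest fixpoint, start Z0 = {m0, m6, m7}, keep only states in Sat with some successor in Z. Z1 = {m0}; fixed.
Sat(EG A[(¬a ∧ q) U q]) = {m0}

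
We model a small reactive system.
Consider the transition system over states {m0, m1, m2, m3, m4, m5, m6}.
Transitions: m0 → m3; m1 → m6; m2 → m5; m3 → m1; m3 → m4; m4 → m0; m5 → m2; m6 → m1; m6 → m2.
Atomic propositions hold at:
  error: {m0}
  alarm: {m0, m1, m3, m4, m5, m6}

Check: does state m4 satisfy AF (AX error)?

Yes

Sat(AX error) = {s : every successor in {m0}} = {m4}
AF (AX error): least fixpoint, start Z0 = {m4}, add states with every successor in Z. Already a fixed point.
Sat(AF (AX error)) = {m4}
m4 ∈ Sat(AF (AX error)) = {m4}, so the formula holds at m4.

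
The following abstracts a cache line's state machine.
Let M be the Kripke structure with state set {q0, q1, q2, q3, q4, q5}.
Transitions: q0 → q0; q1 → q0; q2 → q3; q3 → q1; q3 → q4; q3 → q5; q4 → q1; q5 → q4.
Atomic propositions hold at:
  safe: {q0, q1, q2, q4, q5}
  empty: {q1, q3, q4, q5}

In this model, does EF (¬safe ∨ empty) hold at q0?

Sat(¬safe) = {q3}
Sat(¬safe ∨ empty) = {q1, q3, q4, q5}
EF (¬safe ∨ empty): least fixpoint, start Z0 = {q1, q3, q4, q5}, add states with some successor in Z. Z1 = {q1, q2, q3, q4, q5}; fixed.
Sat(EF (¬safe ∨ empty)) = {q1, q2, q3, q4, q5}
q0 ∉ Sat(EF (¬safe ∨ empty)) = {q1, q2, q3, q4, q5}, so the formula does not hold at q0.

No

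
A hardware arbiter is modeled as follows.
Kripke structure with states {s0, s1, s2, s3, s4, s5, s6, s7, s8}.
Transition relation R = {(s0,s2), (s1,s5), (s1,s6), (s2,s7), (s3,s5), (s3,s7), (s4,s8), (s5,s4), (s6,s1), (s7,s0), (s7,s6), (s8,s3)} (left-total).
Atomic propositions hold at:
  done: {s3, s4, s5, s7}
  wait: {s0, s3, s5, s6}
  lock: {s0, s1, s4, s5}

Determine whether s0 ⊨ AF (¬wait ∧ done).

Sat(¬wait) = {s1, s2, s4, s7, s8}
Sat(¬wait ∧ done) = {s4, s7}
AF (¬wait ∧ done): least fixpoint, start Z0 = {s4, s7}, add states with every successor in Z. Z1 = {s2, s4, s5, s7}; Z2 = {s0, s2, s3, s4, s5, s7}; Z3 = {s0, s2, s3, s4, s5, s7, s8}; fixed.
Sat(AF (¬wait ∧ done)) = {s0, s2, s3, s4, s5, s7, s8}
s0 ∈ Sat(AF (¬wait ∧ done)) = {s0, s2, s3, s4, s5, s7, s8}, so the formula holds at s0.

Yes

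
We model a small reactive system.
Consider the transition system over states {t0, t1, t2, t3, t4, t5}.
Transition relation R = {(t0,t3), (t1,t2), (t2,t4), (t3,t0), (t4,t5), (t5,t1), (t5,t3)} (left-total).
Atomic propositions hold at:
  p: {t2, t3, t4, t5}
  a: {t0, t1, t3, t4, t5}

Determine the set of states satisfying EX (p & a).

Sat(p & a) = {t3, t4, t5}
Sat(EX (p & a)) = {s : some successor in {t3, t4, t5}} = {t0, t2, t4, t5}

{t0, t2, t4, t5}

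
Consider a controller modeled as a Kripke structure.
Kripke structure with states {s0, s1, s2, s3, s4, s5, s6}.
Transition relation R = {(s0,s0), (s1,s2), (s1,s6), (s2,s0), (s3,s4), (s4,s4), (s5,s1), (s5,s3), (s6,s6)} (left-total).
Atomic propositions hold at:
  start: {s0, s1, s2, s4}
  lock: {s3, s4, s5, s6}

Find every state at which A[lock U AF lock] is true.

AF lock: least fixpoint, start Z0 = {s3, s4, s5, s6}, add states with every successor in Z. Already a fixed point.
Sat(AF lock) = {s3, s4, s5, s6}
A[lock U AF lock]: least fixpoint, start Z0 = Sat(AF lock) = {s3, s4, s5, s6}, add states in Sat(lock) with every successor in Z. Already a fixed point.
Sat(A[lock U AF lock]) = {s3, s4, s5, s6}

{s3, s4, s5, s6}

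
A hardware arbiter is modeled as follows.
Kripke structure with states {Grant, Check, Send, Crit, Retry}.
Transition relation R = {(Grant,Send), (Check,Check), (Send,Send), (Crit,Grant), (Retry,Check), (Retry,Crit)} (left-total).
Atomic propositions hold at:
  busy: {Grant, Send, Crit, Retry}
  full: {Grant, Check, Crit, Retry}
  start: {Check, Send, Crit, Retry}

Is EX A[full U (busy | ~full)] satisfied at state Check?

No

Sat(~full) = {Send}
Sat(busy | ~full) = {Grant, Send, Crit, Retry}
A[full U (busy | ~full)]: least fixpoint, start Z0 = Sat((busy | ~full)) = {Grant, Send, Crit, Retry}, add states in Sat(full) with every successor in Z. Already a fixed point.
Sat(A[full U (busy | ~full)]) = {Grant, Send, Crit, Retry}
Sat(EX A[full U (busy | ~full)]) = {s : some successor in {Grant, Send, Crit, Retry}} = {Grant, Send, Crit, Retry}
Check ∉ Sat(EX A[full U (busy | ~full)]) = {Grant, Send, Crit, Retry}, so the formula does not hold at Check.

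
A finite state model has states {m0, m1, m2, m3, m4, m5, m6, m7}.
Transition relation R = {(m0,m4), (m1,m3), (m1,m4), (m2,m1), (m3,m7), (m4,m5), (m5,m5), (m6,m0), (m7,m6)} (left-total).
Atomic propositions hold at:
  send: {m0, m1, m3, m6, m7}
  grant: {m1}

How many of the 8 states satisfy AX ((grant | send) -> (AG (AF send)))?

3

Sat(grant | send) = {m0, m1, m3, m6, m7}
AF send: least fixpoint, start Z0 = {m0, m1, m3, m6, m7}, add states with every successor in Z. Z1 = {m0, m1, m2, m3, m6, m7}; fixed.
Sat(AF send) = {m0, m1, m2, m3, m6, m7}
AG (AF send): greatest fixpoint, start Z0 = {m0, m1, m2, m3, m6, m7}, keep only states in Sat with every successor in Z. Z1 = {m2, m3, m6, m7}; Z2 = {m3, m7}; Z3 = {m3}; Z4 = ∅; fixed.
Sat(AG (AF send)) = ∅
Sat((grant | send) -> (AG (AF send))) = {m2, m4, m5}
Sat(AX ((grant | send) -> (AG (AF send)))) = {s : every successor in {m2, m4, m5}} = {m0, m4, m5}
|Sat(AX ((grant | send) -> (AG (AF send))))| = |{m0, m4, m5}| = 3.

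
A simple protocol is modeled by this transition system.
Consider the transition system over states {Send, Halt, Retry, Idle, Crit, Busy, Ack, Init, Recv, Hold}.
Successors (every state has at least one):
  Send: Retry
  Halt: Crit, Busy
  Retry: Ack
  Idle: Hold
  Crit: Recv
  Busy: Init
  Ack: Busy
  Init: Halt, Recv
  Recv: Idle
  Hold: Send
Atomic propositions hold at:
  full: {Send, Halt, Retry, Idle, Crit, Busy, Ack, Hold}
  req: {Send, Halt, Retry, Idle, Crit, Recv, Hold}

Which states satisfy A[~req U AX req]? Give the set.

Sat(~req) = {Busy, Ack, Init}
Sat(AX req) = {s : every successor in {Send, Halt, Retry, Idle, Crit, Recv, Hold}} = {Send, Idle, Crit, Init, Recv, Hold}
A[~req U AX req]: least fixpoint, start Z0 = Sat(AX req) = {Send, Idle, Crit, Init, Recv, Hold}, add states in Sat(~req) with every successor in Z. Z1 = {Send, Idle, Crit, Busy, Init, Recv, Hold}; Z2 = {Send, Idle, Crit, Busy, Ack, Init, Recv, Hold}; fixed.
Sat(A[~req U AX req]) = {Send, Idle, Crit, Busy, Ack, Init, Recv, Hold}

{Send, Idle, Crit, Busy, Ack, Init, Recv, Hold}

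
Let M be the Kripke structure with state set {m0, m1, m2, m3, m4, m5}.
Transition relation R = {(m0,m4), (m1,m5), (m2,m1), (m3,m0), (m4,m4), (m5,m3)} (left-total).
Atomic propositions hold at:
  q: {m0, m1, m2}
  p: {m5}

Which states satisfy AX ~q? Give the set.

Sat(~q) = {m3, m4, m5}
Sat(AX ~q) = {s : every successor in {m3, m4, m5}} = {m0, m1, m4, m5}

{m0, m1, m4, m5}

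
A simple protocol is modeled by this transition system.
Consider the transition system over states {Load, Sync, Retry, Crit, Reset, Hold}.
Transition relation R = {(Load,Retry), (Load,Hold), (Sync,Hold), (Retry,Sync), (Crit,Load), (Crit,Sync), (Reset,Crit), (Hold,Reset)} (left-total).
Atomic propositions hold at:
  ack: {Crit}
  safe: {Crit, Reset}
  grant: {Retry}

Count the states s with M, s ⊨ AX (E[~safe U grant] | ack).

1

Sat(~safe) = {Load, Sync, Retry, Hold}
E[~safe U grant]: least fixpoint, start Z0 = Sat(grant) = {Retry}, add states in Sat(~safe) with some successor in Z. Z1 = {Load, Retry}; fixed.
Sat(E[~safe U grant]) = {Load, Retry}
Sat(E[~safe U grant] | ack) = {Load, Retry, Crit}
Sat(AX (E[~safe U grant] | ack)) = {s : every successor in {Load, Retry, Crit}} = {Reset}
|Sat(AX (E[~safe U grant] | ack))| = |{Reset}| = 1.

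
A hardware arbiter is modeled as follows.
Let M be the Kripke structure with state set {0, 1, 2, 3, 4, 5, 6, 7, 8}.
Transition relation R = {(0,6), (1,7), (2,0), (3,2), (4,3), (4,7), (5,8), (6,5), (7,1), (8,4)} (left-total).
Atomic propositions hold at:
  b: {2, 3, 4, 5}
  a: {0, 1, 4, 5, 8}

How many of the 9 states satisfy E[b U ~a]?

Sat(~a) = {2, 3, 6, 7}
E[b U ~a]: least fixpoint, start Z0 = Sat(~a) = {2, 3, 6, 7}, add states in Sat(b) with some successor in Z. Z1 = {2, 3, 4, 6, 7}; fixed.
Sat(E[b U ~a]) = {2, 3, 4, 6, 7}
|Sat(E[b U ~a])| = |{2, 3, 4, 6, 7}| = 5.

5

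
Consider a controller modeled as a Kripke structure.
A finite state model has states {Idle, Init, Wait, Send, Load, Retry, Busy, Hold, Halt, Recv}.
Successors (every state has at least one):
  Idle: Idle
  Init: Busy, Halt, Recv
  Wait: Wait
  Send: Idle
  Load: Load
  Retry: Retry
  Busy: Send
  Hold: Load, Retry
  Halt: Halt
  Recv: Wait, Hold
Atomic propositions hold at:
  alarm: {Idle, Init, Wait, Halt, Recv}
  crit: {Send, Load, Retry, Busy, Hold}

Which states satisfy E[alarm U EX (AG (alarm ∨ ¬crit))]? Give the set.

{Idle, Init, Wait, Send, Halt, Recv}

Sat(¬crit) = {Idle, Init, Wait, Halt, Recv}
Sat(alarm ∨ ¬crit) = {Idle, Init, Wait, Halt, Recv}
AG (alarm ∨ ¬crit): greatest fixpoint, start Z0 = {Idle, Init, Wait, Halt, Recv}, keep only states in Sat with every successor in Z. Z1 = {Idle, Wait, Halt}; fixed.
Sat(AG (alarm ∨ ¬crit)) = {Idle, Wait, Halt}
Sat(EX (AG (alarm ∨ ¬crit))) = {s : some successor in {Idle, Wait, Halt}} = {Idle, Init, Wait, Send, Halt, Recv}
E[alarm U EX (AG (alarm ∨ ¬crit))]: least fixpoint, start Z0 = Sat(EX (AG (alarm ∨ ¬crit))) = {Idle, Init, Wait, Send, Halt, Recv}, add states in Sat(alarm) with some successor in Z. Already a fixed point.
Sat(E[alarm U EX (AG (alarm ∨ ¬crit))]) = {Idle, Init, Wait, Send, Halt, Recv}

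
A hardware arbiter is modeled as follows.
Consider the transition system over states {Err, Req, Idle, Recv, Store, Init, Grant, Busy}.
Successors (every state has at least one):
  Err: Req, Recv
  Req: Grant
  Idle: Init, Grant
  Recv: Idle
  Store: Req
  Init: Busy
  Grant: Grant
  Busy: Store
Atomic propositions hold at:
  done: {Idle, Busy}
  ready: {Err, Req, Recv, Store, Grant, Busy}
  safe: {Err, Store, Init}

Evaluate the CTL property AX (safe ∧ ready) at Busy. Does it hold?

Sat(safe ∧ ready) = {Err, Store}
Sat(AX (safe ∧ ready)) = {s : every successor in {Err, Store}} = {Busy}
Busy ∈ Sat(AX (safe ∧ ready)) = {Busy}, so the formula holds at Busy.

Yes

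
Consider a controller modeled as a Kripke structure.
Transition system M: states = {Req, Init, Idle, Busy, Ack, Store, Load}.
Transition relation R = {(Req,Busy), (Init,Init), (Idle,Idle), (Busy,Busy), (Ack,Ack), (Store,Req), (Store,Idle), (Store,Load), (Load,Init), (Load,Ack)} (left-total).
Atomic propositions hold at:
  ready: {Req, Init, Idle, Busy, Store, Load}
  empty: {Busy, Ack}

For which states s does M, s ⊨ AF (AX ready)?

Sat(AX ready) = {s : every successor in {Req, Init, Idle, Busy, Store, Load}} = {Req, Init, Idle, Busy, Store}
AF (AX ready): least fixpoint, start Z0 = {Req, Init, Idle, Busy, Store}, add states with every successor in Z. Already a fixed point.
Sat(AF (AX ready)) = {Req, Init, Idle, Busy, Store}

{Req, Init, Idle, Busy, Store}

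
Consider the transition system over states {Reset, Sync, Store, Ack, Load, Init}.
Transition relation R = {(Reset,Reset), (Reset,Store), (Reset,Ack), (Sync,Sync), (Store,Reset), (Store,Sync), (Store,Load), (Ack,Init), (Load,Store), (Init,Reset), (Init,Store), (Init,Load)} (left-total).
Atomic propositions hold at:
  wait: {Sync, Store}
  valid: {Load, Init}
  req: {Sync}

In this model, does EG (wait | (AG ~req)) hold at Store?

Yes

Sat(~req) = {Reset, Store, Ack, Load, Init}
AG ~req: greatest fixpoint, start Z0 = {Reset, Store, Ack, Load, Init}, keep only states in Sat with every successor in Z. Z1 = {Reset, Ack, Load, Init}; Z2 = {Ack}; Z3 = ∅; fixed.
Sat(AG ~req) = ∅
Sat(wait | (AG ~req)) = {Sync, Store}
EG (wait | (AG ~req)): greatest fixpoint, start Z0 = {Sync, Store}, keep only states in Sat with some successor in Z. Already a fixed point.
Sat(EG (wait | (AG ~req))) = {Sync, Store}
Store ∈ Sat(EG (wait | (AG ~req))) = {Sync, Store}, so the formula holds at Store.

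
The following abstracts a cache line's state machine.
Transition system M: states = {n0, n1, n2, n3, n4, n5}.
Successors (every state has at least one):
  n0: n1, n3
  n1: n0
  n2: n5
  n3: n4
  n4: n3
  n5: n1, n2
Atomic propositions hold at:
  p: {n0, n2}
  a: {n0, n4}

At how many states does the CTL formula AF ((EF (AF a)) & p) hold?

4

AF a: least fixpoint, start Z0 = {n0, n4}, add states with every successor in Z. Z1 = {n0, n1, n3, n4}; fixed.
Sat(AF a) = {n0, n1, n3, n4}
EF (AF a): least fixpoint, start Z0 = {n0, n1, n3, n4}, add states with some successor in Z. Z1 = {n0, n1, n3, n4, n5}; Z2 = {n0, n1, n2, n3, n4, n5}; fixed.
Sat(EF (AF a)) = {n0, n1, n2, n3, n4, n5}
Sat((EF (AF a)) & p) = {n0, n2}
AF ((EF (AF a)) & p): least fixpoint, start Z0 = {n0, n2}, add states with every successor in Z. Z1 = {n0, n1, n2}; Z2 = {n0, n1, n2, n5}; fixed.
Sat(AF ((EF (AF a)) & p)) = {n0, n1, n2, n5}
|Sat(AF ((EF (AF a)) & p))| = |{n0, n1, n2, n5}| = 4.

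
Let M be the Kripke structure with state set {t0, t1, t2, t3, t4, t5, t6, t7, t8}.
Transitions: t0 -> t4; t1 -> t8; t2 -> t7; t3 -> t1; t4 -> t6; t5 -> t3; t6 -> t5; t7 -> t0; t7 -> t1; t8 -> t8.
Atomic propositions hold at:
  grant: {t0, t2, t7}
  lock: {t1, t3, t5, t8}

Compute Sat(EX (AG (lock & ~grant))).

{t1, t3, t5, t6, t7, t8}

Sat(~grant) = {t1, t3, t4, t5, t6, t8}
Sat(lock & ~grant) = {t1, t3, t5, t8}
AG (lock & ~grant): greatest fixpoint, start Z0 = {t1, t3, t5, t8}, keep only states in Sat with every successor in Z. Already a fixed point.
Sat(AG (lock & ~grant)) = {t1, t3, t5, t8}
Sat(EX (AG (lock & ~grant))) = {s : some successor in {t1, t3, t5, t8}} = {t1, t3, t5, t6, t7, t8}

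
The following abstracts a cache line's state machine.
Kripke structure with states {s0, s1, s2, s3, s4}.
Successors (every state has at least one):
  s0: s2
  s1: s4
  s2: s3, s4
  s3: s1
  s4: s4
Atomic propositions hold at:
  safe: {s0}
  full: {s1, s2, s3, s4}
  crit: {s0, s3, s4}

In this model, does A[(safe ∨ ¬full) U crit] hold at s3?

Yes

Sat(¬full) = {s0}
Sat(safe ∨ ¬full) = {s0}
A[(safe ∨ ¬full) U crit]: least fixpoint, start Z0 = Sat(crit) = {s0, s3, s4}, add states in Sat(safe ∨ ¬full) with every successor in Z. Already a fixed point.
Sat(A[(safe ∨ ¬full) U crit]) = {s0, s3, s4}
s3 ∈ Sat(A[(safe ∨ ¬full) U crit]) = {s0, s3, s4}, so the formula holds at s3.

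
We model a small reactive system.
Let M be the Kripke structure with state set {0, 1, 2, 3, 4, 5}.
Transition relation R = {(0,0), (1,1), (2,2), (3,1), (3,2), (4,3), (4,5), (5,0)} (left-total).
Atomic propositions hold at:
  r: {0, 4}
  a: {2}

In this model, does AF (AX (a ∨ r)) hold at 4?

No

Sat(a ∨ r) = {0, 2, 4}
Sat(AX (a ∨ r)) = {s : every successor in {0, 2, 4}} = {0, 2, 5}
AF (AX (a ∨ r)): least fixpoint, start Z0 = {0, 2, 5}, add states with every successor in Z. Already a fixed point.
Sat(AF (AX (a ∨ r))) = {0, 2, 5}
4 ∉ Sat(AF (AX (a ∨ r))) = {0, 2, 5}, so the formula does not hold at 4.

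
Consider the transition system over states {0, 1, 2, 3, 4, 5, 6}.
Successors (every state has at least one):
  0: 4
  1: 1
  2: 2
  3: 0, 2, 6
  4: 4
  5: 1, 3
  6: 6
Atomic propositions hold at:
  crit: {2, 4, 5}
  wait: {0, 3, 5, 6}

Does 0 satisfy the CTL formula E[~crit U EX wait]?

No

Sat(~crit) = {0, 1, 3, 6}
Sat(EX wait) = {s : some successor in {0, 3, 5, 6}} = {3, 5, 6}
E[~crit U EX wait]: least fixpoint, start Z0 = Sat(EX wait) = {3, 5, 6}, add states in Sat(~crit) with some successor in Z. Already a fixed point.
Sat(E[~crit U EX wait]) = {3, 5, 6}
0 ∉ Sat(E[~crit U EX wait]) = {3, 5, 6}, so the formula does not hold at 0.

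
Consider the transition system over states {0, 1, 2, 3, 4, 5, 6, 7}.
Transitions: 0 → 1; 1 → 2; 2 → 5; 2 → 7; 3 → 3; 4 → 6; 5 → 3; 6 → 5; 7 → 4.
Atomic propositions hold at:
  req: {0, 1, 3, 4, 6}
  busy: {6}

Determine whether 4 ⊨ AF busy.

AF busy: least fixpoint, start Z0 = {6}, add states with every successor in Z. Z1 = {4, 6}; Z2 = {4, 6, 7}; fixed.
Sat(AF busy) = {4, 6, 7}
4 ∈ Sat(AF busy) = {4, 6, 7}, so the formula holds at 4.

Yes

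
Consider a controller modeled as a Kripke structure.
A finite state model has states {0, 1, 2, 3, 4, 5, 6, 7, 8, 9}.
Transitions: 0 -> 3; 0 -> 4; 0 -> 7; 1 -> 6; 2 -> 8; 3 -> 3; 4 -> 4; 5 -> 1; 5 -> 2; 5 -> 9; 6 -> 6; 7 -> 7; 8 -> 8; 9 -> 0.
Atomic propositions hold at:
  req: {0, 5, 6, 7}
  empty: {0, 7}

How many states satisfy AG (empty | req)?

Sat(empty | req) = {0, 5, 6, 7}
AG (empty | req): greatest fixpoint, start Z0 = {0, 5, 6, 7}, keep only states in Sat with every successor in Z. Z1 = {6, 7}; fixed.
Sat(AG (empty | req)) = {6, 7}
|Sat(AG (empty | req))| = |{6, 7}| = 2.

2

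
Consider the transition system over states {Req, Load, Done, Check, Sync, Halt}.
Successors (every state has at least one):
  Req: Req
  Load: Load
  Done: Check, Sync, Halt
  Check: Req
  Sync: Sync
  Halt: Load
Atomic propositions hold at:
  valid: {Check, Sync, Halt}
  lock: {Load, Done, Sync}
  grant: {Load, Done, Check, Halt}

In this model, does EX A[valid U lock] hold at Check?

No

A[valid U lock]: least fixpoint, start Z0 = Sat(lock) = {Load, Done, Sync}, add states in Sat(valid) with every successor in Z. Z1 = {Load, Done, Sync, Halt}; fixed.
Sat(A[valid U lock]) = {Load, Done, Sync, Halt}
Sat(EX A[valid U lock]) = {s : some successor in {Load, Done, Sync, Halt}} = {Load, Done, Sync, Halt}
Check ∉ Sat(EX A[valid U lock]) = {Load, Done, Sync, Halt}, so the formula does not hold at Check.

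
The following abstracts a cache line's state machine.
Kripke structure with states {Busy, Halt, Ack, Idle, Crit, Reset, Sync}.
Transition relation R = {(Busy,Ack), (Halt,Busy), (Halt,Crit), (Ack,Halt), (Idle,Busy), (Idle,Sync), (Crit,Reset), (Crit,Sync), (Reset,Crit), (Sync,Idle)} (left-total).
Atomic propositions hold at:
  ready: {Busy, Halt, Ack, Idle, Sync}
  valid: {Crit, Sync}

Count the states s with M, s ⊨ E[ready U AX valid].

Sat(AX valid) = {s : every successor in {Crit, Sync}} = {Reset}
E[ready U AX valid]: least fixpoint, start Z0 = Sat(AX valid) = {Reset}, add states in Sat(ready) with some successor in Z. Already a fixed point.
Sat(E[ready U AX valid]) = {Reset}
|Sat(E[ready U AX valid])| = |{Reset}| = 1.

1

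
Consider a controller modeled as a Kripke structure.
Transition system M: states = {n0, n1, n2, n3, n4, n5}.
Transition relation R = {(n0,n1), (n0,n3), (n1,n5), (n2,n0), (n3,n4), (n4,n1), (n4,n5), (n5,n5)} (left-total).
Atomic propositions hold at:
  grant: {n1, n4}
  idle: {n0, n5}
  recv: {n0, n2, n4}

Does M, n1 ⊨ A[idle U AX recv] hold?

No

Sat(AX recv) = {s : every successor in {n0, n2, n4}} = {n2, n3}
A[idle U AX recv]: least fixpoint, start Z0 = Sat(AX recv) = {n2, n3}, add states in Sat(idle) with every successor in Z. Already a fixed point.
Sat(A[idle U AX recv]) = {n2, n3}
n1 ∉ Sat(A[idle U AX recv]) = {n2, n3}, so the formula does not hold at n1.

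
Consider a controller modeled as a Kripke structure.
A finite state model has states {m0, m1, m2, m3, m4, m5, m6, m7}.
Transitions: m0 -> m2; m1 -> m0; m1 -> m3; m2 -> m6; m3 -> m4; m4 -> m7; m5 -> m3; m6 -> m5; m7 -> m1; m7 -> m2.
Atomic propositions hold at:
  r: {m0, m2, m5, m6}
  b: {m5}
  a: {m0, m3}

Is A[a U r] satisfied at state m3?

No

A[a U r]: least fixpoint, start Z0 = Sat(r) = {m0, m2, m5, m6}, add states in Sat(a) with every successor in Z. Already a fixed point.
Sat(A[a U r]) = {m0, m2, m5, m6}
m3 ∉ Sat(A[a U r]) = {m0, m2, m5, m6}, so the formula does not hold at m3.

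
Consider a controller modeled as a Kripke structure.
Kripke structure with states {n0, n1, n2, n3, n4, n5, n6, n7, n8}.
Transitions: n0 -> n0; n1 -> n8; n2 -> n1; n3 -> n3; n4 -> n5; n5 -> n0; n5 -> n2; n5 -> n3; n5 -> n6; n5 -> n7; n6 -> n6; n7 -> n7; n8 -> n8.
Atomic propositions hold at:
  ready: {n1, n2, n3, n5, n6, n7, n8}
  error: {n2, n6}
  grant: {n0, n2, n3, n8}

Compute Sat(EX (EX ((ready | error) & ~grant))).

{n4, n5, n6, n7}

Sat(ready | error) = {n1, n2, n3, n5, n6, n7, n8}
Sat(~grant) = {n1, n4, n5, n6, n7}
Sat((ready | error) & ~grant) = {n1, n5, n6, n7}
Sat(EX ((ready | error) & ~grant)) = {s : some successor in {n1, n5, n6, n7}} = {n2, n4, n5, n6, n7}
Sat(EX (EX ((ready | error) & ~grant))) = {s : some successor in {n2, n4, n5, n6, n7}} = {n4, n5, n6, n7}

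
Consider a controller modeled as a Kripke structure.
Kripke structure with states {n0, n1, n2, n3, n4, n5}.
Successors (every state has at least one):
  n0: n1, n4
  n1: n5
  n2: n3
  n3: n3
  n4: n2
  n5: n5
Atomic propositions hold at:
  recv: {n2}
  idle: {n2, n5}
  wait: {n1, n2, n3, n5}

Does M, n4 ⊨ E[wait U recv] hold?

E[wait U recv]: least fixpoint, start Z0 = Sat(recv) = {n2}, add states in Sat(wait) with some successor in Z. Already a fixed point.
Sat(E[wait U recv]) = {n2}
n4 ∉ Sat(E[wait U recv]) = {n2}, so the formula does not hold at n4.

No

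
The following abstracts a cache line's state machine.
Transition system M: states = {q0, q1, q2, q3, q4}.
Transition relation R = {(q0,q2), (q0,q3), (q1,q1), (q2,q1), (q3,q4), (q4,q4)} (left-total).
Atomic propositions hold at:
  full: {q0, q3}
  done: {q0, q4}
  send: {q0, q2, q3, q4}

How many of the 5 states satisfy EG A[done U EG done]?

EG done: greatest fixpoint, start Z0 = {q0, q4}, keep only states in Sat with some successor in Z. Z1 = {q4}; fixed.
Sat(EG done) = {q4}
A[done U EG done]: least fixpoint, start Z0 = Sat(EG done) = {q4}, add states in Sat(done) with every successor in Z. Already a fixed point.
Sat(A[done U EG done]) = {q4}
EG A[done U EG done]: greatest fixpoint, start Z0 = {q4}, keep only states in Sat with some successor in Z. Already a fixed point.
Sat(EG A[done U EG done]) = {q4}
|Sat(EG A[done U EG done])| = |{q4}| = 1.

1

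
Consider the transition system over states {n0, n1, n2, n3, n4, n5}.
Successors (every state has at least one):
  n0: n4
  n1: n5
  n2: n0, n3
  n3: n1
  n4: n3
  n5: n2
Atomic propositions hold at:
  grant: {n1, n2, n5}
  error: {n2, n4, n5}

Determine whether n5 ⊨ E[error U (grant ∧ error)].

Sat(grant ∧ error) = {n2, n5}
E[error U (grant ∧ error)]: least fixpoint, start Z0 = Sat((grant ∧ error)) = {n2, n5}, add states in Sat(error) with some successor in Z. Already a fixed point.
Sat(E[error U (grant ∧ error)]) = {n2, n5}
n5 ∈ Sat(E[error U (grant ∧ error)]) = {n2, n5}, so the formula holds at n5.

Yes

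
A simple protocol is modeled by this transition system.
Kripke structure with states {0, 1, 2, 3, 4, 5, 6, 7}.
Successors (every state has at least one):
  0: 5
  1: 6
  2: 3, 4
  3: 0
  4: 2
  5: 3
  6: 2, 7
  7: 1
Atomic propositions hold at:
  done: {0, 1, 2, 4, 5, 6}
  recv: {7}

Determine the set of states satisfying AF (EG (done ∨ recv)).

{1, 2, 4, 6, 7}

Sat(done ∨ recv) = {0, 1, 2, 4, 5, 6, 7}
EG (done ∨ recv): greatest fixpoint, start Z0 = {0, 1, 2, 4, 5, 6, 7}, keep only states in Sat with some successor in Z. Z1 = {0, 1, 2, 4, 6, 7}; Z2 = {1, 2, 4, 6, 7}; fixed.
Sat(EG (done ∨ recv)) = {1, 2, 4, 6, 7}
AF (EG (done ∨ recv)): least fixpoint, start Z0 = {1, 2, 4, 6, 7}, add states with every successor in Z. Already a fixed point.
Sat(AF (EG (done ∨ recv))) = {1, 2, 4, 6, 7}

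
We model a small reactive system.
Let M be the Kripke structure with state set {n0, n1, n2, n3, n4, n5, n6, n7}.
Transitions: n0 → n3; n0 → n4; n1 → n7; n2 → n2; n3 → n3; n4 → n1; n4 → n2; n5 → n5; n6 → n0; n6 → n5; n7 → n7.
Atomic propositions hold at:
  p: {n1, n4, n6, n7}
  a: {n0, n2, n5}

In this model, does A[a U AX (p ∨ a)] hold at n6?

Yes

Sat(p ∨ a) = {n0, n1, n2, n4, n5, n6, n7}
Sat(AX (p ∨ a)) = {s : every successor in {n0, n1, n2, n4, n5, n6, n7}} = {n1, n2, n4, n5, n6, n7}
A[a U AX (p ∨ a)]: least fixpoint, start Z0 = Sat(AX (p ∨ a)) = {n1, n2, n4, n5, n6, n7}, add states in Sat(a) with every successor in Z. Already a fixed point.
Sat(A[a U AX (p ∨ a)]) = {n1, n2, n4, n5, n6, n7}
n6 ∈ Sat(A[a U AX (p ∨ a)]) = {n1, n2, n4, n5, n6, n7}, so the formula holds at n6.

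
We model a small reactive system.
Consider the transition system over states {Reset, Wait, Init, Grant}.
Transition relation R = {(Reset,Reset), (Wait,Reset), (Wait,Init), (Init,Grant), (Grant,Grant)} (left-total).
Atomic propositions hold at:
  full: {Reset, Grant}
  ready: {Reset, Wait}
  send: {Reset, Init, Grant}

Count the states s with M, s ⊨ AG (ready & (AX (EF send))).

EF send: least fixpoint, start Z0 = {Reset, Init, Grant}, add states with some successor in Z. Z1 = {Reset, Wait, Init, Grant}; fixed.
Sat(EF send) = {Reset, Wait, Init, Grant}
Sat(AX (EF send)) = {s : every successor in {Reset, Wait, Init, Grant}} = {Reset, Wait, Init, Grant}
Sat(ready & (AX (EF send))) = {Reset, Wait}
AG (ready & (AX (EF send))): greatest fixpoint, start Z0 = {Reset, Wait}, keep only states in Sat with every successor in Z. Z1 = {Reset}; fixed.
Sat(AG (ready & (AX (EF send)))) = {Reset}
|Sat(AG (ready & (AX (EF send))))| = |{Reset}| = 1.

1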